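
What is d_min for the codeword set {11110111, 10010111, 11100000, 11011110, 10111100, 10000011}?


Comparing all pairs, minimum distance: 2
Can detect 1 errors, correct 0 errors

2


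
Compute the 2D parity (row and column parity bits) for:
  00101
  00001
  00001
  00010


Row parities: 0111
Column parities: 00111

Row P: 0111, Col P: 00111, Corner: 1


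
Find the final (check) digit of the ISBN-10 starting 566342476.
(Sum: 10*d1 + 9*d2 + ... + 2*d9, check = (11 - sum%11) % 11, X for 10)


Weighted sum: 256
256 mod 11 = 3

Check digit: 8


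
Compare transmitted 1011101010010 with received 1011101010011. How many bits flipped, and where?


XOR: 0000000000001

1 error(s) at position(s): 12


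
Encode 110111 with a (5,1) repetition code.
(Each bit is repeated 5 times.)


Each bit -> 5 copies

111111111100000111111111111111


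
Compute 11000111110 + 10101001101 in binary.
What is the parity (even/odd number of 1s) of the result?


11000111110 = 1598
10101001101 = 1357
Sum = 2955 = 101110001011
1s count = 7

odd parity (7 ones in 101110001011)


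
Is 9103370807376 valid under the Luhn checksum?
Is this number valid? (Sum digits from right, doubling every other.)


Luhn sum = 51
51 mod 10 = 1

Invalid (Luhn sum mod 10 = 1)


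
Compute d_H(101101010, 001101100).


XOR: 100000110
Count of 1s: 3

3


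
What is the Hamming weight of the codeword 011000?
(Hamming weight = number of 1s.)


Counting 1s in 011000

2


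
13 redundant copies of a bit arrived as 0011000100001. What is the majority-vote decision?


Ones: 4 out of 13
Threshold: 7

0 (4/13 voted 1)


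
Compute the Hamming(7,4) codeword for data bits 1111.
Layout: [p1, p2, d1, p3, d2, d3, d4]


Parity bits: p1=1, p2=1, p3=1

1111111


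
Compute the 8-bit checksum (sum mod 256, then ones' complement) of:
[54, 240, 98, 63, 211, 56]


Sum = 722 mod 256 = 210
Complement = 45

45


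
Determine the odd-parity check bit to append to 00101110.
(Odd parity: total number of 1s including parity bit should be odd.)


Number of 1s in data: 4
Parity bit: 1

1


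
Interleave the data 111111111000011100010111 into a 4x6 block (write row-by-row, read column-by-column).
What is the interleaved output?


Matrix:
  111111
  111000
  011100
  010111
Read columns: 110011111110101110011001

110011111110101110011001


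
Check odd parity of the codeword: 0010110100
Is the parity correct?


Number of 1s: 4

No, parity error (4 ones)


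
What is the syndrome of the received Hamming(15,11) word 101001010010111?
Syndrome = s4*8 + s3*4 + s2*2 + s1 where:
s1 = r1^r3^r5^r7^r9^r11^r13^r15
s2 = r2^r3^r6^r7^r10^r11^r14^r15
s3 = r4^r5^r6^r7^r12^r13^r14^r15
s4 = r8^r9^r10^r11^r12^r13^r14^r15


s1=1, s2=1, s3=0, s4=1

Syndrome = 11 (error at position 11)


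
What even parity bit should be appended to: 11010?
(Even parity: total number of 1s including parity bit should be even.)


Number of 1s in data: 3
Parity bit: 1

1


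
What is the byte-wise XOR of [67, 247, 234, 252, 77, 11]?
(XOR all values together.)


XOR chain: 67 ^ 247 ^ 234 ^ 252 ^ 77 ^ 11 = 228

228


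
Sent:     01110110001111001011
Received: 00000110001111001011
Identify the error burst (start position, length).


XOR: 01110000000000000000

Burst at position 1, length 3


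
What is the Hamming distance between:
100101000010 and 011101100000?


XOR: 111000100010
Count of 1s: 5

5


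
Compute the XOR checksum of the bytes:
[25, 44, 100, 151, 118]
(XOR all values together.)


XOR chain: 25 ^ 44 ^ 100 ^ 151 ^ 118 = 176

176


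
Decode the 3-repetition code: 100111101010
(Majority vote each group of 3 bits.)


Groups: 100, 111, 101, 010
Majority votes: 0110

0110


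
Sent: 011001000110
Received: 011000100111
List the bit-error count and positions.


XOR: 000001100001

3 error(s) at position(s): 5, 6, 11


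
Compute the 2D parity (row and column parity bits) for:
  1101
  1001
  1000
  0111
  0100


Row parities: 10111
Column parities: 1111

Row P: 10111, Col P: 1111, Corner: 0


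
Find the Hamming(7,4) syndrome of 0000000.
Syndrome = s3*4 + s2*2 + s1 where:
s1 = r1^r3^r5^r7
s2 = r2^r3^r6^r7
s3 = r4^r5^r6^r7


s1=0, s2=0, s3=0

Syndrome = 0 (no error)


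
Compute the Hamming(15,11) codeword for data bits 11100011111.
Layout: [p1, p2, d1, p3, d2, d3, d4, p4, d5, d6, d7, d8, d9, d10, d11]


Parity bits: p1=1, p2=1, p3=0, p4=1

111011010011111


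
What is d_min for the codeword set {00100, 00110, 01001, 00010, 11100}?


Comparing all pairs, minimum distance: 1
Can detect 0 errors, correct 0 errors

1


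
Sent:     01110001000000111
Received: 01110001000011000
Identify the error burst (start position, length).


XOR: 00000000000011111

Burst at position 12, length 5


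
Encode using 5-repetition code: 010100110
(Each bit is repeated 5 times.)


Each bit -> 5 copies

000001111100000111110000000000111111111100000


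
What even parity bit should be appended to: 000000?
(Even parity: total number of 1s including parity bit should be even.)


Number of 1s in data: 0
Parity bit: 0

0


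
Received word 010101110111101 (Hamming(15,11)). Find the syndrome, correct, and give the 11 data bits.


Syndrome = 0: no error detected

Data: 00110111101 (no errors)


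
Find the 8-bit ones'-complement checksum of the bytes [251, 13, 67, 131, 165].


Sum = 627 mod 256 = 115
Complement = 140

140


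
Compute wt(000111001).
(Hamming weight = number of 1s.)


Counting 1s in 000111001

4


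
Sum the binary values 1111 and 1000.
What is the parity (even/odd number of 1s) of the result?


1111 = 15
1000 = 8
Sum = 23 = 10111
1s count = 4

even parity (4 ones in 10111)


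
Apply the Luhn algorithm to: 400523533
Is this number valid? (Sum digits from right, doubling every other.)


Luhn sum = 27
27 mod 10 = 7

Invalid (Luhn sum mod 10 = 7)


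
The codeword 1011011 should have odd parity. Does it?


Number of 1s: 5

Yes, parity is correct (5 ones)


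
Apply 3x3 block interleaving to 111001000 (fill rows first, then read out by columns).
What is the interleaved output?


Matrix:
  111
  001
  000
Read columns: 100100110

100100110


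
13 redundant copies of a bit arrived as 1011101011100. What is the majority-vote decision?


Ones: 8 out of 13
Threshold: 7

1 (8/13 voted 1)


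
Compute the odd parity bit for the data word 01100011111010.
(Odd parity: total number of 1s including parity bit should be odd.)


Number of 1s in data: 8
Parity bit: 1

1


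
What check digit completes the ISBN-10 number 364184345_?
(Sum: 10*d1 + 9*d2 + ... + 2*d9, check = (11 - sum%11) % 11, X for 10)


Weighted sum: 225
225 mod 11 = 5

Check digit: 6


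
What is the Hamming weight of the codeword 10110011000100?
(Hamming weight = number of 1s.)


Counting 1s in 10110011000100

6


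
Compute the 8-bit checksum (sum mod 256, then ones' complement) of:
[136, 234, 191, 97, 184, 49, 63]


Sum = 954 mod 256 = 186
Complement = 69

69


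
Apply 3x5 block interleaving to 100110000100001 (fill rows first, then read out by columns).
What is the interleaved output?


Matrix:
  10011
  00001
  00001
Read columns: 100000000100111

100000000100111


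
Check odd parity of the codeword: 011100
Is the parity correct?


Number of 1s: 3

Yes, parity is correct (3 ones)


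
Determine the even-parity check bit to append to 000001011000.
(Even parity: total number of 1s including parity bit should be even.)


Number of 1s in data: 3
Parity bit: 1

1


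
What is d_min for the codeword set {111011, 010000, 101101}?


Comparing all pairs, minimum distance: 3
Can detect 2 errors, correct 1 errors

3


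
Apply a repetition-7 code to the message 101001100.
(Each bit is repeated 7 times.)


Each bit -> 7 copies

111111100000001111111000000000000001111111111111100000000000000


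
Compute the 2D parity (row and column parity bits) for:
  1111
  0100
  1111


Row parities: 010
Column parities: 0100

Row P: 010, Col P: 0100, Corner: 1


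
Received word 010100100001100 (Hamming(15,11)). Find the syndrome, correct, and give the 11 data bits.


Syndrome = 0: no error detected

Data: 00010001100 (no errors)


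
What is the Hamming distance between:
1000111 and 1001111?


XOR: 0001000
Count of 1s: 1

1


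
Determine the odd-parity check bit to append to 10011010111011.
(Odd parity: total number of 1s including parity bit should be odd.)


Number of 1s in data: 9
Parity bit: 0

0


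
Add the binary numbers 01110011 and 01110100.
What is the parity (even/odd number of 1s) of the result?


01110011 = 115
01110100 = 116
Sum = 231 = 11100111
1s count = 6

even parity (6 ones in 11100111)


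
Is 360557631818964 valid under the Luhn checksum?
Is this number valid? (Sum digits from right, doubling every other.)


Luhn sum = 61
61 mod 10 = 1

Invalid (Luhn sum mod 10 = 1)


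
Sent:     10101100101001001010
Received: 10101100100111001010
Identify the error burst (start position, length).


XOR: 00000000001110000000

Burst at position 10, length 3


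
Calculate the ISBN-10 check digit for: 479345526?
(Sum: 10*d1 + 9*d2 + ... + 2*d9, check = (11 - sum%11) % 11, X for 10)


Weighted sum: 283
283 mod 11 = 8

Check digit: 3


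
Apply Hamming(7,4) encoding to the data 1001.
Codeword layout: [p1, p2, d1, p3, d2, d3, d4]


Parity bits: p1=0, p2=0, p3=1

0011001


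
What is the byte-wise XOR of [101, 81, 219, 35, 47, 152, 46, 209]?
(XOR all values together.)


XOR chain: 101 ^ 81 ^ 219 ^ 35 ^ 47 ^ 152 ^ 46 ^ 209 = 132

132


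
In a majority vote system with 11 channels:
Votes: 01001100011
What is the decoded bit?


Ones: 5 out of 11
Threshold: 6

0 (5/11 voted 1)


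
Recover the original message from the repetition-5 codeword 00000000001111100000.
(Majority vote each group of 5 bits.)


Groups: 00000, 00000, 11111, 00000
Majority votes: 0010

0010


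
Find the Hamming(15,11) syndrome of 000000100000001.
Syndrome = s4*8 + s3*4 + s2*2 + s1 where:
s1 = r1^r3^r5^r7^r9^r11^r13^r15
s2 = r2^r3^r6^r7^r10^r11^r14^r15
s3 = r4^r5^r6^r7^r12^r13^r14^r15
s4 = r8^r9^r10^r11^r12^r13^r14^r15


s1=0, s2=0, s3=0, s4=1

Syndrome = 8 (error at position 8)


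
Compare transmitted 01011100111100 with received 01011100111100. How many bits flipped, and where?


XOR: 00000000000000

0 errors (received matches sent)


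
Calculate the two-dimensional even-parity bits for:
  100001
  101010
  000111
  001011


Row parities: 0111
Column parities: 000111

Row P: 0111, Col P: 000111, Corner: 1


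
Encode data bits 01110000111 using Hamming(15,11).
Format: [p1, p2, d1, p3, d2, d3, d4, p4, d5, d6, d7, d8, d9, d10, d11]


Parity bits: p1=0, p2=0, p3=0, p4=1

000011110000111


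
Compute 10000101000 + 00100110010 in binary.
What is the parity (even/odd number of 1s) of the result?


10000101000 = 1064
00100110010 = 306
Sum = 1370 = 10101011010
1s count = 6

even parity (6 ones in 10101011010)


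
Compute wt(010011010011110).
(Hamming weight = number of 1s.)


Counting 1s in 010011010011110

8


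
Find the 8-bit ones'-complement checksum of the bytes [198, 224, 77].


Sum = 499 mod 256 = 243
Complement = 12

12


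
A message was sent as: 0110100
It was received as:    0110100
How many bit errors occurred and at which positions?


XOR: 0000000

0 errors (received matches sent)


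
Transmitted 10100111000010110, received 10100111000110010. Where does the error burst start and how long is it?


XOR: 00000000000100100

Burst at position 11, length 4


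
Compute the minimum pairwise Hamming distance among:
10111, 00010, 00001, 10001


Comparing all pairs, minimum distance: 1
Can detect 0 errors, correct 0 errors

1


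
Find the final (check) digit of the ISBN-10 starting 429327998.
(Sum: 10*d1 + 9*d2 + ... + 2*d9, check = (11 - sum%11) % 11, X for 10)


Weighted sum: 277
277 mod 11 = 2

Check digit: 9


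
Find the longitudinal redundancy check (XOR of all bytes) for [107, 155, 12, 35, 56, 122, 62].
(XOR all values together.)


XOR chain: 107 ^ 155 ^ 12 ^ 35 ^ 56 ^ 122 ^ 62 = 163

163


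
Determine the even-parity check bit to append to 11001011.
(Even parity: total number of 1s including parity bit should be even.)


Number of 1s in data: 5
Parity bit: 1

1


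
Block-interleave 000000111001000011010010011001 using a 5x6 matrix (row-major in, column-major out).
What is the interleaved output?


Matrix:
  000000
  111001
  000011
  010010
  011001
Read columns: 010000101101001000000011001101

010000101101001000000011001101


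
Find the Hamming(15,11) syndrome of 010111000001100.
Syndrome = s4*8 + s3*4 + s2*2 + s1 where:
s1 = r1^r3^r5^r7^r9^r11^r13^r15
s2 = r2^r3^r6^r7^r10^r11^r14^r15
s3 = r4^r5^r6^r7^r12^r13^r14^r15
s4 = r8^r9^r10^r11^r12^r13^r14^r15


s1=0, s2=0, s3=1, s4=0

Syndrome = 4 (error at position 4)


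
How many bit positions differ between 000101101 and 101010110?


XOR: 101111011
Count of 1s: 7

7


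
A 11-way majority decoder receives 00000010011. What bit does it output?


Ones: 3 out of 11
Threshold: 6

0 (3/11 voted 1)


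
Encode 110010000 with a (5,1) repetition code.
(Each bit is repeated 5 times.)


Each bit -> 5 copies

111111111100000000001111100000000000000000000


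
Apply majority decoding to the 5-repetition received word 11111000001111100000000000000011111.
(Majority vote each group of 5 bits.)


Groups: 11111, 00000, 11111, 00000, 00000, 00000, 11111
Majority votes: 1010001

1010001


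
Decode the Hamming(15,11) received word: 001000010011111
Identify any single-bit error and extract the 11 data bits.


Syndrome = 0: no error detected

Data: 10000011111 (no errors)


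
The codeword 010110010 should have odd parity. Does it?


Number of 1s: 4

No, parity error (4 ones)


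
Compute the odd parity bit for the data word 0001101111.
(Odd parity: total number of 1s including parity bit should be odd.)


Number of 1s in data: 6
Parity bit: 1

1


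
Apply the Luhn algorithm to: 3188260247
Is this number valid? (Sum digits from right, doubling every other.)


Luhn sum = 49
49 mod 10 = 9

Invalid (Luhn sum mod 10 = 9)


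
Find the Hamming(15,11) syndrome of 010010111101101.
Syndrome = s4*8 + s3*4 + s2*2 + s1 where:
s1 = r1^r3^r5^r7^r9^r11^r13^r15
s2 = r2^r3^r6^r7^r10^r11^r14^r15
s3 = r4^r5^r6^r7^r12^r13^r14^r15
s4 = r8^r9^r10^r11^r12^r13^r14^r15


s1=1, s2=0, s3=1, s4=0

Syndrome = 5 (error at position 5)


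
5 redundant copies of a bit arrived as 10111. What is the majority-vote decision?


Ones: 4 out of 5
Threshold: 3

1 (4/5 voted 1)


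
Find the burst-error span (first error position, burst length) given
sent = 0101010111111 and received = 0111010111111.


XOR: 0010000000000

Burst at position 2, length 1


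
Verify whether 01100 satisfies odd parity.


Number of 1s: 2

No, parity error (2 ones)


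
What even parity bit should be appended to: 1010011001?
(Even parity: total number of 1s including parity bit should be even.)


Number of 1s in data: 5
Parity bit: 1

1


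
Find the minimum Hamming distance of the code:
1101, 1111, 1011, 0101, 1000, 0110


Comparing all pairs, minimum distance: 1
Can detect 0 errors, correct 0 errors

1


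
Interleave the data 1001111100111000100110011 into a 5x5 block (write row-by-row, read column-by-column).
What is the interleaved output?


Matrix:
  10011
  11100
  11100
  01001
  10011
Read columns: 1110101110011001000110011

1110101110011001000110011


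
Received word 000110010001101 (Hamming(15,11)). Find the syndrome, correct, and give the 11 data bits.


Syndrome = 7: error at position 7

Data: 01010001101 (corrected bit 7)


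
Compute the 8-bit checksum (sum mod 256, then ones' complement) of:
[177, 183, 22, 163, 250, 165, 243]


Sum = 1203 mod 256 = 179
Complement = 76

76


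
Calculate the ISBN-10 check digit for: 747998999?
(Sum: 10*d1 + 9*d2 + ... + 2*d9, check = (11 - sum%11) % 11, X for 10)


Weighted sum: 400
400 mod 11 = 4

Check digit: 7


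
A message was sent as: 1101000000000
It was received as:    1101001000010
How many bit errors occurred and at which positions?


XOR: 0000001000010

2 error(s) at position(s): 6, 11


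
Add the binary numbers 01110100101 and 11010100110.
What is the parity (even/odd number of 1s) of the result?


01110100101 = 933
11010100110 = 1702
Sum = 2635 = 101001001011
1s count = 6

even parity (6 ones in 101001001011)


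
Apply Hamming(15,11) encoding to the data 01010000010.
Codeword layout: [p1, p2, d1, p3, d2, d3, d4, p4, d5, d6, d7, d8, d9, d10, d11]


Parity bits: p1=0, p2=0, p3=1, p4=1

000110110000010


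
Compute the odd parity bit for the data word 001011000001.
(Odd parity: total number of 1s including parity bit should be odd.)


Number of 1s in data: 4
Parity bit: 1

1


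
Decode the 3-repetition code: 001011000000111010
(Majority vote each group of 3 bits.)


Groups: 001, 011, 000, 000, 111, 010
Majority votes: 010010

010010


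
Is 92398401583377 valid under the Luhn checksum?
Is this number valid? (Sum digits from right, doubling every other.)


Luhn sum = 68
68 mod 10 = 8

Invalid (Luhn sum mod 10 = 8)


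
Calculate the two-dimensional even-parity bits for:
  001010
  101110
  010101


Row parities: 001
Column parities: 110001

Row P: 001, Col P: 110001, Corner: 1


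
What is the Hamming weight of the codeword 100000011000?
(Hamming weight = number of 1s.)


Counting 1s in 100000011000

3


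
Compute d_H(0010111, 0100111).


XOR: 0110000
Count of 1s: 2

2


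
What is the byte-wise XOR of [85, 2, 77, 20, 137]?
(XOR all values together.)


XOR chain: 85 ^ 2 ^ 77 ^ 20 ^ 137 = 135

135


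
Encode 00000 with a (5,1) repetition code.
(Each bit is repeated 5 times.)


Each bit -> 5 copies

0000000000000000000000000


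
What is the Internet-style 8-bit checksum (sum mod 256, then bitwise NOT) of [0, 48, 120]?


Sum = 168 mod 256 = 168
Complement = 87

87


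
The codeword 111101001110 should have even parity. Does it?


Number of 1s: 8

Yes, parity is correct (8 ones)


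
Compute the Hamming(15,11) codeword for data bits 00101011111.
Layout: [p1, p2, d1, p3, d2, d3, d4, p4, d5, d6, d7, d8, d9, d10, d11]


Parity bits: p1=0, p2=0, p3=1, p4=0

000101001011111


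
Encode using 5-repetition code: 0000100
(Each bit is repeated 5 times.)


Each bit -> 5 copies

00000000000000000000111110000000000


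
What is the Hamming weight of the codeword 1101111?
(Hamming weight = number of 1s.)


Counting 1s in 1101111

6


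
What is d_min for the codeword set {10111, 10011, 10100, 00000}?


Comparing all pairs, minimum distance: 1
Can detect 0 errors, correct 0 errors

1


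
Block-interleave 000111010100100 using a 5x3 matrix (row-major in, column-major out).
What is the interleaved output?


Matrix:
  000
  111
  010
  100
  100
Read columns: 010110110001000

010110110001000


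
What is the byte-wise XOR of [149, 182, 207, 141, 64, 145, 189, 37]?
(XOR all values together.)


XOR chain: 149 ^ 182 ^ 207 ^ 141 ^ 64 ^ 145 ^ 189 ^ 37 = 40

40


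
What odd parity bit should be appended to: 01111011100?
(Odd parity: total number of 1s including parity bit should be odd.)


Number of 1s in data: 7
Parity bit: 0

0


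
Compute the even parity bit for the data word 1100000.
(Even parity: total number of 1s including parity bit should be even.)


Number of 1s in data: 2
Parity bit: 0

0


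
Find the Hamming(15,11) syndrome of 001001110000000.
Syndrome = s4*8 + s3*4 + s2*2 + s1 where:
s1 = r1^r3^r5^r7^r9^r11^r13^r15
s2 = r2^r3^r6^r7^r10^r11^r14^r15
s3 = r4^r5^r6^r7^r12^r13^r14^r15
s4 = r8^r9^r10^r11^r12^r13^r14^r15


s1=0, s2=1, s3=0, s4=1

Syndrome = 10 (error at position 10)


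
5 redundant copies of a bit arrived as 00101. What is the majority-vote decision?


Ones: 2 out of 5
Threshold: 3

0 (2/5 voted 1)


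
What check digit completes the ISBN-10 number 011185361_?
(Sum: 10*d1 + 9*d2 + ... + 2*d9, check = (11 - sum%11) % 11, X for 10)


Weighted sum: 129
129 mod 11 = 8

Check digit: 3


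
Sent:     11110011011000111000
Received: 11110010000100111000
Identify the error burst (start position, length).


XOR: 00000001011100000000

Burst at position 7, length 5


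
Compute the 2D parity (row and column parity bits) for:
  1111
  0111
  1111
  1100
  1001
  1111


Row parities: 010000
Column parities: 1101

Row P: 010000, Col P: 1101, Corner: 1


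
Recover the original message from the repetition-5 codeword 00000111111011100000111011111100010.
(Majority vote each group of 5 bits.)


Groups: 00000, 11111, 10111, 00000, 11101, 11111, 00010
Majority votes: 0110110

0110110


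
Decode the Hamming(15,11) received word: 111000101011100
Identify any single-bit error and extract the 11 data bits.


Syndrome = 4: error at position 4

Data: 10011011100 (corrected bit 4)


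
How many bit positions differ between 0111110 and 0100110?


XOR: 0011000
Count of 1s: 2

2


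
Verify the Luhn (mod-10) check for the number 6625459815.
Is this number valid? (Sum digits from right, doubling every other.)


Luhn sum = 55
55 mod 10 = 5

Invalid (Luhn sum mod 10 = 5)


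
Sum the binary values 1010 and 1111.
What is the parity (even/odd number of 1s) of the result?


1010 = 10
1111 = 15
Sum = 25 = 11001
1s count = 3

odd parity (3 ones in 11001)


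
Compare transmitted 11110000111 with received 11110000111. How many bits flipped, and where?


XOR: 00000000000

0 errors (received matches sent)


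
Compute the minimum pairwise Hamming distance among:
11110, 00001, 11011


Comparing all pairs, minimum distance: 2
Can detect 1 errors, correct 0 errors

2


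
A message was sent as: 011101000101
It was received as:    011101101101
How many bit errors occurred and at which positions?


XOR: 000000101000

2 error(s) at position(s): 6, 8


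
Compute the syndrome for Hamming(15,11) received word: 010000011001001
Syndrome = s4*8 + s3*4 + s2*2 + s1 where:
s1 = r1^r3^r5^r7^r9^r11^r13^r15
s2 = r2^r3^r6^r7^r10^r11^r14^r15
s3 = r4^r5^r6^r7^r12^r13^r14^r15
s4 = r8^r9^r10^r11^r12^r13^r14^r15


s1=0, s2=0, s3=0, s4=0

Syndrome = 0 (no error)


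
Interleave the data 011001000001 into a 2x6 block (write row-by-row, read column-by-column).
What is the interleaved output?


Matrix:
  011001
  000001
Read columns: 001010000011

001010000011


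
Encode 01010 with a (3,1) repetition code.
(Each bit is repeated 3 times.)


Each bit -> 3 copies

000111000111000


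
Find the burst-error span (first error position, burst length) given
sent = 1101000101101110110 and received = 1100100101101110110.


XOR: 0001100000000000000

Burst at position 3, length 2


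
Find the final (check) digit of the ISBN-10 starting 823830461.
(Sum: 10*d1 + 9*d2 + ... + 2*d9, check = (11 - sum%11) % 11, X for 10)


Weighted sum: 232
232 mod 11 = 1

Check digit: X


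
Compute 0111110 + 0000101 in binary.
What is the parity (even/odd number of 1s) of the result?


0111110 = 62
0000101 = 5
Sum = 67 = 1000011
1s count = 3

odd parity (3 ones in 1000011)


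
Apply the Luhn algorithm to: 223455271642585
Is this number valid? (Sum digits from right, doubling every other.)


Luhn sum = 59
59 mod 10 = 9

Invalid (Luhn sum mod 10 = 9)


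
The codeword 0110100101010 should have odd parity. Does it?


Number of 1s: 6

No, parity error (6 ones)


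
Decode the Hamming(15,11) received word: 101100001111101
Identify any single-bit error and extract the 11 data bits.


Syndrome = 0: no error detected

Data: 10001111101 (no errors)


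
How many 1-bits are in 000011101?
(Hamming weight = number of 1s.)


Counting 1s in 000011101

4


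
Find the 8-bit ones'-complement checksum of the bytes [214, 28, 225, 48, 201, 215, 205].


Sum = 1136 mod 256 = 112
Complement = 143

143


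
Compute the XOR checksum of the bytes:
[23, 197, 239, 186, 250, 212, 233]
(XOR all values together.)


XOR chain: 23 ^ 197 ^ 239 ^ 186 ^ 250 ^ 212 ^ 233 = 64

64


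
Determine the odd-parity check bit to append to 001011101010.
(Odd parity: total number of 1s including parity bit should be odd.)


Number of 1s in data: 6
Parity bit: 1

1


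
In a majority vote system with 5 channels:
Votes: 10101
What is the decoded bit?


Ones: 3 out of 5
Threshold: 3

1 (3/5 voted 1)


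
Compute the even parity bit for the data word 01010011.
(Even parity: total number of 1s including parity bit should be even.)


Number of 1s in data: 4
Parity bit: 0

0


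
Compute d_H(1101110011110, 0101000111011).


XOR: 1000110100101
Count of 1s: 6

6


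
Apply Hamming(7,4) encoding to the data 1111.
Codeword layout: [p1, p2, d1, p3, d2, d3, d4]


Parity bits: p1=1, p2=1, p3=1

1111111


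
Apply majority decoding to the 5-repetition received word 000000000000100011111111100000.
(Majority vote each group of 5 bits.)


Groups: 00000, 00000, 00100, 01111, 11111, 00000
Majority votes: 000110

000110


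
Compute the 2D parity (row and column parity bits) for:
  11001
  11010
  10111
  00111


Row parities: 1101
Column parities: 10011

Row P: 1101, Col P: 10011, Corner: 1


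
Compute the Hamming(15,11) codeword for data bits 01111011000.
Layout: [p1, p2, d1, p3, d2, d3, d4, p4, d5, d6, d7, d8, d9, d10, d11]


Parity bits: p1=0, p2=1, p3=0, p4=1

010011111011000


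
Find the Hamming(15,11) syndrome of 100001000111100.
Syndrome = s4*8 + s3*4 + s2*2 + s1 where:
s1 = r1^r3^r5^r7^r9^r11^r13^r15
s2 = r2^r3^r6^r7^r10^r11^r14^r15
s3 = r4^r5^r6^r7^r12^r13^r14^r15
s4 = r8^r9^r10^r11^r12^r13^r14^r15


s1=1, s2=1, s3=1, s4=0

Syndrome = 7 (error at position 7)


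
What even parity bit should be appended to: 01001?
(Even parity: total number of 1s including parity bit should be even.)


Number of 1s in data: 2
Parity bit: 0

0


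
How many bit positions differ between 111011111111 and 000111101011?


XOR: 111100010100
Count of 1s: 6

6


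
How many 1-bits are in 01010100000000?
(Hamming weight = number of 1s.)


Counting 1s in 01010100000000

3


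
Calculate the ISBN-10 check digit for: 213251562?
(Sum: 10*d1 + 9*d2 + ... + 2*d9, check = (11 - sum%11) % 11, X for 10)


Weighted sum: 144
144 mod 11 = 1

Check digit: X


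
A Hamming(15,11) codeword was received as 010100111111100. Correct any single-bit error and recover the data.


Syndrome = 0: no error detected

Data: 00011111100 (no errors)


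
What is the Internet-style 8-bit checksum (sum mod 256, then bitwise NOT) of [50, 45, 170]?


Sum = 265 mod 256 = 9
Complement = 246

246


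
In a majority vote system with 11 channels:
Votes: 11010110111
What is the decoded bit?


Ones: 8 out of 11
Threshold: 6

1 (8/11 voted 1)


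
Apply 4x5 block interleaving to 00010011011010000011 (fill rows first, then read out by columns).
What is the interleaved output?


Matrix:
  00010
  01101
  10100
  00011
Read columns: 00100100011010010101

00100100011010010101


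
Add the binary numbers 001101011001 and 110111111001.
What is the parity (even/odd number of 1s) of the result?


001101011001 = 857
110111111001 = 3577
Sum = 4434 = 1000101010010
1s count = 5

odd parity (5 ones in 1000101010010)


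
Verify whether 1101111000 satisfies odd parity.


Number of 1s: 6

No, parity error (6 ones)


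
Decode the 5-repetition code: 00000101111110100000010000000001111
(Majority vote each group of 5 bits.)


Groups: 00000, 10111, 11101, 00000, 01000, 00000, 01111
Majority votes: 0110001

0110001


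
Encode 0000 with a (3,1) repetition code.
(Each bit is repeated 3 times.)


Each bit -> 3 copies

000000000000


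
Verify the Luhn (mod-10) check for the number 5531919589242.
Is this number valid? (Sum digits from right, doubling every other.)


Luhn sum = 61
61 mod 10 = 1

Invalid (Luhn sum mod 10 = 1)


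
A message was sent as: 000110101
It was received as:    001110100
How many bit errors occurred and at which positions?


XOR: 001000001

2 error(s) at position(s): 2, 8


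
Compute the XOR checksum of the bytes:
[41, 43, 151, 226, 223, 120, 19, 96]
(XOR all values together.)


XOR chain: 41 ^ 43 ^ 151 ^ 226 ^ 223 ^ 120 ^ 19 ^ 96 = 163

163


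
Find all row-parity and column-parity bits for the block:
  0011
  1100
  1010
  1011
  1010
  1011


Row parities: 000101
Column parities: 1111

Row P: 000101, Col P: 1111, Corner: 0


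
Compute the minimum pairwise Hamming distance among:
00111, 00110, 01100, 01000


Comparing all pairs, minimum distance: 1
Can detect 0 errors, correct 0 errors

1


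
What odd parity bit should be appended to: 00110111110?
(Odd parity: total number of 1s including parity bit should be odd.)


Number of 1s in data: 7
Parity bit: 0

0


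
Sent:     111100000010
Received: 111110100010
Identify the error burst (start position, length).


XOR: 000010100000

Burst at position 4, length 3


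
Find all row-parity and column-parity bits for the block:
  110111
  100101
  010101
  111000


Row parities: 1111
Column parities: 111111

Row P: 1111, Col P: 111111, Corner: 0


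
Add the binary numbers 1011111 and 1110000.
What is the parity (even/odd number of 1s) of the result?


1011111 = 95
1110000 = 112
Sum = 207 = 11001111
1s count = 6

even parity (6 ones in 11001111)


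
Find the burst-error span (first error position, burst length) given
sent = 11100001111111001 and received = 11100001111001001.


XOR: 00000000000110000

Burst at position 11, length 2


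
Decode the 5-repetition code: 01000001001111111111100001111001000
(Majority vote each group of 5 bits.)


Groups: 01000, 00100, 11111, 11111, 10000, 11110, 01000
Majority votes: 0011010

0011010


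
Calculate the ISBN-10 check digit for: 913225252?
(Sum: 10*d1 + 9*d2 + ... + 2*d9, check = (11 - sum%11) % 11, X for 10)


Weighted sum: 201
201 mod 11 = 3

Check digit: 8


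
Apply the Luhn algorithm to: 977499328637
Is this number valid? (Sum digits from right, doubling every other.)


Luhn sum = 77
77 mod 10 = 7

Invalid (Luhn sum mod 10 = 7)


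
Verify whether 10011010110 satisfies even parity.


Number of 1s: 6

Yes, parity is correct (6 ones)


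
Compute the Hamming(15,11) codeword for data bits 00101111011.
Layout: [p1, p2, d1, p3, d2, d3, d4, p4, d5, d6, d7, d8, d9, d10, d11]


Parity bits: p1=1, p2=1, p3=0, p4=0

110001001111011


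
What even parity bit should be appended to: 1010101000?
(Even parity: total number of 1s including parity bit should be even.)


Number of 1s in data: 4
Parity bit: 0

0


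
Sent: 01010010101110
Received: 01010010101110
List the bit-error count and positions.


XOR: 00000000000000

0 errors (received matches sent)


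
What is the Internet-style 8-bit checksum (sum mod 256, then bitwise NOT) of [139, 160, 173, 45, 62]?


Sum = 579 mod 256 = 67
Complement = 188

188


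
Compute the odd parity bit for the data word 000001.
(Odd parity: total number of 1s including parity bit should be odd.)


Number of 1s in data: 1
Parity bit: 0

0


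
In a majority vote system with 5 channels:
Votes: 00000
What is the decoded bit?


Ones: 0 out of 5
Threshold: 3

0 (0/5 voted 1)


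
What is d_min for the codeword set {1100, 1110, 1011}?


Comparing all pairs, minimum distance: 1
Can detect 0 errors, correct 0 errors

1


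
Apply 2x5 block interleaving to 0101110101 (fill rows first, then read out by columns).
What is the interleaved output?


Matrix:
  01011
  10101
Read columns: 0110011011

0110011011


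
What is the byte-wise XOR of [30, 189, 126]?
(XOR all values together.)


XOR chain: 30 ^ 189 ^ 126 = 221

221


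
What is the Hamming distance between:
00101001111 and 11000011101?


XOR: 11101010010
Count of 1s: 6

6


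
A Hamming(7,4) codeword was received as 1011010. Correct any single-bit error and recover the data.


Syndrome = 0: no error detected

Data: 1010 (no errors)


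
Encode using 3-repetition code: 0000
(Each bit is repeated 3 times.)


Each bit -> 3 copies

000000000000


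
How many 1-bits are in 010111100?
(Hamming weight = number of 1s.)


Counting 1s in 010111100

5


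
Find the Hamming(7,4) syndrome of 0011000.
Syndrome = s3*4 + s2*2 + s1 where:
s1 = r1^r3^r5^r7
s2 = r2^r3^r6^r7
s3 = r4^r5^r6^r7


s1=1, s2=1, s3=1

Syndrome = 7 (error at position 7)


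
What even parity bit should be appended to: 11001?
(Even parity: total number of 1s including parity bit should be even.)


Number of 1s in data: 3
Parity bit: 1

1


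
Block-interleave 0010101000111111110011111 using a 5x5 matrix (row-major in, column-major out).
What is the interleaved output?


Matrix:
  00101
  01000
  11111
  11100
  11111
Read columns: 0011101111101110010110101

0011101111101110010110101


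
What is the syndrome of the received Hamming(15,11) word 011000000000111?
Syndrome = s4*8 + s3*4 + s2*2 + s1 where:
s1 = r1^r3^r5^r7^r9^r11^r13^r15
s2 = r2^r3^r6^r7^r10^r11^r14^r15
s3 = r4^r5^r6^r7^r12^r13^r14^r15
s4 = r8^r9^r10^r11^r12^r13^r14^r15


s1=1, s2=0, s3=1, s4=1

Syndrome = 13 (error at position 13)


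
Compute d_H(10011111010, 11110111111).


XOR: 01101000101
Count of 1s: 5

5


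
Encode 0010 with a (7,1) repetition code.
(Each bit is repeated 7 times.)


Each bit -> 7 copies

0000000000000011111110000000


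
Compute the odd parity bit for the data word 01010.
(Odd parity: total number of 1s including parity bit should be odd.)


Number of 1s in data: 2
Parity bit: 1

1


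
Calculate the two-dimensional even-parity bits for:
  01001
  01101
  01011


Row parities: 011
Column parities: 01111

Row P: 011, Col P: 01111, Corner: 0


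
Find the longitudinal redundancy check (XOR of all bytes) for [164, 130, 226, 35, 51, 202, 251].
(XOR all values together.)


XOR chain: 164 ^ 130 ^ 226 ^ 35 ^ 51 ^ 202 ^ 251 = 229

229


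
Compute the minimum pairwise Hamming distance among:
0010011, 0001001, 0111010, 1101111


Comparing all pairs, minimum distance: 3
Can detect 2 errors, correct 1 errors

3


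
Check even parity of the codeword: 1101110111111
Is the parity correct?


Number of 1s: 11

No, parity error (11 ones)


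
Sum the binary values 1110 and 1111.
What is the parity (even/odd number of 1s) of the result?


1110 = 14
1111 = 15
Sum = 29 = 11101
1s count = 4

even parity (4 ones in 11101)


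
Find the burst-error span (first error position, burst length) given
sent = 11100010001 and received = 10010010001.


XOR: 01110000000

Burst at position 1, length 3


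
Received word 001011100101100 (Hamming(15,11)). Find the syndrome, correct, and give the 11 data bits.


Syndrome = 12: error at position 12

Data: 11110100100 (corrected bit 12)


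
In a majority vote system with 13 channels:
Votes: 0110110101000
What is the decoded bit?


Ones: 6 out of 13
Threshold: 7

0 (6/13 voted 1)


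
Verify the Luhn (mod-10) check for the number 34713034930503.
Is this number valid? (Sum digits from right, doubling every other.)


Luhn sum = 52
52 mod 10 = 2

Invalid (Luhn sum mod 10 = 2)


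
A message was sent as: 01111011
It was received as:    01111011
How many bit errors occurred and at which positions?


XOR: 00000000

0 errors (received matches sent)


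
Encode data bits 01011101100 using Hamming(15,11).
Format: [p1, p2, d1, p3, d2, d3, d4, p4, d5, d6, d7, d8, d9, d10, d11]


Parity bits: p1=0, p2=0, p3=0, p4=0

000010101101100


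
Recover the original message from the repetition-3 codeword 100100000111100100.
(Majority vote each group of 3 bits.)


Groups: 100, 100, 000, 111, 100, 100
Majority votes: 000100

000100


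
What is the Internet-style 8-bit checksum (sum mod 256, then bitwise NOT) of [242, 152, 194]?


Sum = 588 mod 256 = 76
Complement = 179

179


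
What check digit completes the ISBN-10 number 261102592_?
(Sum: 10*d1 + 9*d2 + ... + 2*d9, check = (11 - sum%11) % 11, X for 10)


Weighted sum: 150
150 mod 11 = 7

Check digit: 4


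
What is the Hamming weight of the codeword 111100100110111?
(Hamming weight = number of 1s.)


Counting 1s in 111100100110111

10


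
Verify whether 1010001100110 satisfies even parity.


Number of 1s: 6

Yes, parity is correct (6 ones)


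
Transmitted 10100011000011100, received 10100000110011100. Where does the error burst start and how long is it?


XOR: 00000011110000000

Burst at position 6, length 4


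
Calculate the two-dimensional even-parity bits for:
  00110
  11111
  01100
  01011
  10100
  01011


Row parities: 010101
Column parities: 00001

Row P: 010101, Col P: 00001, Corner: 1


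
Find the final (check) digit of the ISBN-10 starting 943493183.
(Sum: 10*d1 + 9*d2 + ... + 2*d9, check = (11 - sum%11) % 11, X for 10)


Weighted sum: 281
281 mod 11 = 6

Check digit: 5


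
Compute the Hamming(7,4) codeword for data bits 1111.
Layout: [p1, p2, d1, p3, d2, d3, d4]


Parity bits: p1=1, p2=1, p3=1

1111111


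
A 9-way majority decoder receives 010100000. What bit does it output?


Ones: 2 out of 9
Threshold: 5

0 (2/9 voted 1)


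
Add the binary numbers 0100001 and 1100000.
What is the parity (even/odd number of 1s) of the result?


0100001 = 33
1100000 = 96
Sum = 129 = 10000001
1s count = 2

even parity (2 ones in 10000001)


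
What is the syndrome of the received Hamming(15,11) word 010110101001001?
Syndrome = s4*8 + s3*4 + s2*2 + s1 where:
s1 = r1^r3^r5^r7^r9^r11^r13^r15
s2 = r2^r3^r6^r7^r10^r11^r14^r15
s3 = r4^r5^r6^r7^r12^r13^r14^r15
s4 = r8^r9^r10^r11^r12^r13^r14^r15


s1=0, s2=1, s3=1, s4=1

Syndrome = 14 (error at position 14)


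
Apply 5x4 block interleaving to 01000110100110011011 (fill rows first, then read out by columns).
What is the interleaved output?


Matrix:
  0100
  0110
  1001
  1001
  1011
Read columns: 00111110000100100111

00111110000100100111


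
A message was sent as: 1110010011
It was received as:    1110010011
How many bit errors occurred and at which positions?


XOR: 0000000000

0 errors (received matches sent)


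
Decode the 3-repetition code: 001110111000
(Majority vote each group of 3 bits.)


Groups: 001, 110, 111, 000
Majority votes: 0110

0110


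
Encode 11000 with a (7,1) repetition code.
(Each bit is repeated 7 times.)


Each bit -> 7 copies

11111111111111000000000000000000000


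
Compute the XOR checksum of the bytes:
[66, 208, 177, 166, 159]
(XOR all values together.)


XOR chain: 66 ^ 208 ^ 177 ^ 166 ^ 159 = 26

26


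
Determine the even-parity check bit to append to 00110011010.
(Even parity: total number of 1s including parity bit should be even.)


Number of 1s in data: 5
Parity bit: 1

1


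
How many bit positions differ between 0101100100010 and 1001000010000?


XOR: 1100100110010
Count of 1s: 6

6


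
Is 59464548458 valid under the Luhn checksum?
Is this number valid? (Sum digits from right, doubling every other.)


Luhn sum = 50
50 mod 10 = 0

Valid (Luhn sum mod 10 = 0)


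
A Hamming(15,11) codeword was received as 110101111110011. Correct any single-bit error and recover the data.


Syndrome = 7: error at position 7

Data: 00101110011 (corrected bit 7)
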